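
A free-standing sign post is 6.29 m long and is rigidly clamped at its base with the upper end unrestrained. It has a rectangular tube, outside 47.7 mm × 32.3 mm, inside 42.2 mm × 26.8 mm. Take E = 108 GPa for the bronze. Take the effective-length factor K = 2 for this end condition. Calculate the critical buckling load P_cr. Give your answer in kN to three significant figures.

Weak-axis I_min = (h_o·b_o³ − h_i·b_i³)/12 with b_o = 32.3, b_i = 26.80 mm (shorter outer/inner sides).
I_min = (47.7×32.3³ − 42.20×26.80³)/12 = 6.626×10^4 mm⁴
I = 6.626×10^4 mm⁴ = 6.626×10^-8 m⁴
Effective length L_e = K·L = 2 × 6.29 = 12.58 m
P_cr = π²EI / L_e² = π² × 108×10⁹ × 6.626×10^-8 / 12.58² = 446.3 N

P_cr ≈ 0.446 kN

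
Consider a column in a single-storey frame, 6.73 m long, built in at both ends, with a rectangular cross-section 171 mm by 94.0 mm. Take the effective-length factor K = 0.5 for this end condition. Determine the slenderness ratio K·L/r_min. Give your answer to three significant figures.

For a rectangle r_min = b/√12 = 94.0/√12 = 27.14 mm
L_e = K·L = 0.5 × 6.73 m = 3.365 m = 3365.0 mm
λ = L_e / r_min = 3365.0 / 27.14 = 124

λ ≈ 124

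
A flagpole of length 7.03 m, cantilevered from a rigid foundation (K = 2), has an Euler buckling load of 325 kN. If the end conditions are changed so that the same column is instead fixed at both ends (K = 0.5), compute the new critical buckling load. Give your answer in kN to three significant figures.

P_cr ∝ 1/K², so P_cr,new = P_cr,old × (K_old/K_new)² = 325 × (2/0.5)²
= 325 × 16.00 = 5200 kN

P_cr ≈ 5200 kN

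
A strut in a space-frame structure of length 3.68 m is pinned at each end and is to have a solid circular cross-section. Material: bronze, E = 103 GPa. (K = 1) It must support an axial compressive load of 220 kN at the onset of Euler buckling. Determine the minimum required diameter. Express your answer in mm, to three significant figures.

L_e = K·L = 1 × 3.68 = 3.680 m
Required I = P_cr·L_e²/(π²E) = 2.200×10^5 × 3.680² / (π² × 1.03×10^11) = 2.931×10^-6 m⁴
I_req = 2.931×10^6 mm⁴
Solid circle: I = πd⁴/64  ⇒  d = (64I/π)^(1/4) = (64×2.931×10^6/π)^(1/4) = 87.9 mm

d ≈ 87.9 mm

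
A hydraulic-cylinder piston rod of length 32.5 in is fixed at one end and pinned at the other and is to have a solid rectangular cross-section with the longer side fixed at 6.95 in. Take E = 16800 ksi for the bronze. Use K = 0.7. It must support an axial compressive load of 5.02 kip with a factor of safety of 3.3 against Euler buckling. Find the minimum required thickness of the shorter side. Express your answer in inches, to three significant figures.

Required P_cr = n·P = 3.3 × 5.02 = 16.57 kip
L_e = K·L = 0.7 × 32.5 = 22.75 in
Required I = P_cr·L_e²/(π²E) = 1.657×10^4 × 22.75² / (π² × 1.68×10^7) = 5.171×10^-2 in⁴
Rectangle, weak axis: I_min = h·b³/12 with h = 6.95 in fixed  ⇒  b = (12I/h)^(1/3) = 0.447 in

b ≈ 0.447 in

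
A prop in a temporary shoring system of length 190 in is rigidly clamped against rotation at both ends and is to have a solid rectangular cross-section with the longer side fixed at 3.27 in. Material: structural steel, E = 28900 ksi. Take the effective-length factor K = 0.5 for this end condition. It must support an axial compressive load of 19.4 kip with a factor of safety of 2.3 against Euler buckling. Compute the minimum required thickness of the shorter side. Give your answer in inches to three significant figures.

Required P_cr = n·P = 2.3 × 19.4 = 44.62 kip
L_e = K·L = 0.5 × 190 = 95.00 in
Required I = P_cr·L_e²/(π²E) = 4.462×10^4 × 95.00² / (π² × 2.89×10^7) = 1.412 in⁴
Rectangle, weak axis: I_min = h·b³/12 with h = 3.27 in fixed  ⇒  b = (12I/h)^(1/3) = 1.73 in

b ≈ 1.73 in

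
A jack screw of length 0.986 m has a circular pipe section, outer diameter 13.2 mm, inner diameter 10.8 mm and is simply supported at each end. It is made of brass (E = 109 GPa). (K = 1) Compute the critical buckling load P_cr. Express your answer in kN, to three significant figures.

P_cr ≈ 0.910 kN

d_o = 13.2 mm, d_i = 10.8 mm
I = π(d_o⁴ − d_i⁴)/64 = π(13.2⁴ − 10.80⁴)/64 = 822.4 mm⁴
I = 822.4 mm⁴ = 8.224×10^-10 m⁴
Effective length L_e = K·L = 1 × 0.986 = 0.9860 m
P_cr = π²EI / L_e² = π² × 109×10⁹ × 8.224×10^-10 / 0.9860² = 910.1 N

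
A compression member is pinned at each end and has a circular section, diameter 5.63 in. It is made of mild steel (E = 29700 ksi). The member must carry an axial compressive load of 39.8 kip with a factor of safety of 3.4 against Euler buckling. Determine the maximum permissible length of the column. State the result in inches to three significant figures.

I = πd⁴/64 = π×5.63⁴/64 = 49.32 in⁴
Required critical load P_cr = n·P = 3.4 × 39.8 = 135.3 kip = 1.353×10^5 lb
From P_cr = π²EI/(K·L)²:  L = (1/K)·√(π²EI/P_cr) = (1/1)·√(π²×2.97×10^7×49.32/1.353×10^5)
L = 327 in

L_max ≈ 327 in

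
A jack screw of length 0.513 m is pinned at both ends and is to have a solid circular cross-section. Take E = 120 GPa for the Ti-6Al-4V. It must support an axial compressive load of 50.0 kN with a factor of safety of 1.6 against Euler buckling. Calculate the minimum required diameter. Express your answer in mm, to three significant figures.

Required P_cr = n·P = 1.6 × 50.0 = 80.00 kN
L_e = K·L = 1 × 0.513 = 0.5130 m
Required I = P_cr·L_e²/(π²E) = 8.000×10^4 × 0.5130² / (π² × 1.20×10^11) = 1.778×10^-8 m⁴
I_req = 1.778×10^4 mm⁴
Solid circle: I = πd⁴/64  ⇒  d = (64I/π)^(1/4) = (64×1.778×10^4/π)^(1/4) = 24.5 mm

d ≈ 24.5 mm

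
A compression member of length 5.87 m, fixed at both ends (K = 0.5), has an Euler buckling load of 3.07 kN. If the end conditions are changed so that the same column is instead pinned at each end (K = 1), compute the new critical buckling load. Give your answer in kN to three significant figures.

P_cr ≈ 0.768 kN

P_cr ∝ 1/K², so P_cr,new = P_cr,old × (K_old/K_new)² = 3.07 × (0.5/1)²
= 3.07 × 0.2500 = 0.768 kN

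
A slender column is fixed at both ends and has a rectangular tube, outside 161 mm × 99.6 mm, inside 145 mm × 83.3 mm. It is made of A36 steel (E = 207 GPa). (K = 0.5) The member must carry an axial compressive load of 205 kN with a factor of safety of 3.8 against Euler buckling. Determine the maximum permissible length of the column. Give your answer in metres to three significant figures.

Weak-axis I_min = (h_o·b_o³ − h_i·b_i³)/12 with b_o = 99.6, b_i = 83.30 mm (shorter outer/inner sides).
I_min = (161×99.6³ − 145.0×83.30³)/12 = 6.272×10^6 mm⁴
I = 6.272×10^-6 m⁴
Required critical load P_cr = n·P = 3.8 × 205 = 779.0 kN = 7.790×10^5 N
From P_cr = π²EI/(K·L)²:  L = (1/K)·√(π²EI/P_cr) = (1/0.5)·√(π²×2.07×10^11×6.272×10^-6/7.790×10^5)
L = 8.11 m

L_max ≈ 8.11 m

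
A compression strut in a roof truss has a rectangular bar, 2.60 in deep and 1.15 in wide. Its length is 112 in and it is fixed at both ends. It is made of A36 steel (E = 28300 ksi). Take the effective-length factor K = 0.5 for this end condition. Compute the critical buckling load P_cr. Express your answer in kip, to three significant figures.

P_cr ≈ 29.3 kip

Buckling occurs about the weak axis: I_min = h·b³/12 with b = 1.15 in (the shorter side).
I_min = 2.60×1.15³/12 = 0.3295 in⁴
Effective length L_e = K·L = 0.5 × 112 = 56.00 in
P_cr = π²EI / L_e² = π² × 28300×10³ × 0.3295 / 56.00² = 2.935×10^4 lb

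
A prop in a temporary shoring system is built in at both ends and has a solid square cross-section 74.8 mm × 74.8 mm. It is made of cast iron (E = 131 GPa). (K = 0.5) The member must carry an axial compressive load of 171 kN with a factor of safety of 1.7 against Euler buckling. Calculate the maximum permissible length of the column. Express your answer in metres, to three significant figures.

L_max ≈ 6.81 m

I = a⁴/12 = 74.8⁴/12 = 2.609×10^6 mm⁴
I = 2.609×10^-6 m⁴
Required critical load P_cr = n·P = 1.7 × 171 = 290.7 kN = 2.907×10^5 N
From P_cr = π²EI/(K·L)²:  L = (1/K)·√(π²EI/P_cr) = (1/0.5)·√(π²×1.31×10^11×2.609×10^-6/2.907×10^5)
L = 6.81 m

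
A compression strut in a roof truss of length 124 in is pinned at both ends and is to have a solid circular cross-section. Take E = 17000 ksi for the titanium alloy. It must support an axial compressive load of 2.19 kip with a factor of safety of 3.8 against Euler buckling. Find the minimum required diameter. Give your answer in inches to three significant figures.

d ≈ 1.99 in

Required P_cr = n·P = 3.8 × 2.19 = 8.322 kip
L_e = K·L = 1 × 124 = 124.0 in
Required I = P_cr·L_e²/(π²E) = 8.322×10^3 × 124.0² / (π² × 1.70×10^7) = 0.7626 in⁴
Solid circle: I = πd⁴/64  ⇒  d = (64I/π)^(1/4) = (64×0.7626/π)^(1/4) = 1.99 in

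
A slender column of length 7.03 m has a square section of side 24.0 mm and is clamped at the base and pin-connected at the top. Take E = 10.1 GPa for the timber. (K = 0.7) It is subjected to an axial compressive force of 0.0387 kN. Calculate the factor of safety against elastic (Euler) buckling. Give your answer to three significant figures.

I = a⁴/12 = 24.0⁴/12 = 2.765×10^4 mm⁴
I = 2.765×10^4 mm⁴ = 2.765×10^-8 m⁴
Effective length L_e = K·L = 0.7 × 7.03 = 4.921 m
P_cr = π²EI / L_e² = π² × 10.1×10⁹ × 2.765×10^-8 / 4.921² = 113.8 N
Factor of safety n = P_cr / P = 0.11381 / 0.0387 = 2.94

n ≈ 2.94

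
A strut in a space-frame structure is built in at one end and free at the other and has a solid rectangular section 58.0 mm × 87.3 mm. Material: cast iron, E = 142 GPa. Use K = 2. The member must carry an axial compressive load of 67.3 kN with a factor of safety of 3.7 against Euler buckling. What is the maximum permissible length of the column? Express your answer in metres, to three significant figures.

Buckling occurs about the weak axis: I_min = h·b³/12 with b = 58.0 mm (the shorter side).
I_min = 87.3×58.0³/12 = 1.419×10^6 mm⁴
I = 1.419×10^-6 m⁴
Required critical load P_cr = n·P = 3.7 × 67.3 = 249.0 kN = 2.490×10^5 N
From P_cr = π²EI/(K·L)²:  L = (1/K)·√(π²EI/P_cr) = (1/2)·√(π²×1.42×10^11×1.419×10^-6/2.490×10^5)
L = 1.41 m

L_max ≈ 1.41 m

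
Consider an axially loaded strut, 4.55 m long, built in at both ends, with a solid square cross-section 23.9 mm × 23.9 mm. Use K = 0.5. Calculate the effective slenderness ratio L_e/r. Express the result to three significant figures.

For a square r = a/√12 = 23.9/√12 = 6.899 mm
L_e = K·L = 0.5 × 4.55 m = 2.275 m = 2275.0 mm
λ = L_e / r_min = 2275.0 / 6.899 = 330

λ ≈ 330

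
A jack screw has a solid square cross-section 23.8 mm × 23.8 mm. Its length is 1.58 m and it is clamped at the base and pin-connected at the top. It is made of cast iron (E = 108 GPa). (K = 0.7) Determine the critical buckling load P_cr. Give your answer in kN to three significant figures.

I = a⁴/12 = 23.8⁴/12 = 2.674×10^4 mm⁴
I = 2.674×10^4 mm⁴ = 2.674×10^-8 m⁴
Effective length L_e = K·L = 0.7 × 1.58 = 1.106 m
P_cr = π²EI / L_e² = π² × 108×10⁹ × 2.674×10^-8 / 1.106² = 2.330×10^4 N

P_cr ≈ 23.3 kN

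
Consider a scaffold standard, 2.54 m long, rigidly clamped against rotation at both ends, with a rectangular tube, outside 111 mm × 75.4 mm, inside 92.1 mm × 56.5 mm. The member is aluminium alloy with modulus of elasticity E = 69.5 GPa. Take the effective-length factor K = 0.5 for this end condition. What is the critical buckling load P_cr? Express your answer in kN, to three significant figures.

Weak-axis I_min = (h_o·b_o³ − h_i·b_i³)/12 with b_o = 75.4, b_i = 56.50 mm (shorter outer/inner sides).
I_min = (111×75.4³ − 92.10×56.50³)/12 = 2.581×10^6 mm⁴
I = 2.581×10^6 mm⁴ = 2.581×10^-6 m⁴
Effective length L_e = K·L = 0.5 × 2.54 = 1.270 m
P_cr = π²EI / L_e² = π² × 69.5×10⁹ × 2.581×10^-6 / 1.270² = 1.098×10^6 N

P_cr ≈ 1100 kN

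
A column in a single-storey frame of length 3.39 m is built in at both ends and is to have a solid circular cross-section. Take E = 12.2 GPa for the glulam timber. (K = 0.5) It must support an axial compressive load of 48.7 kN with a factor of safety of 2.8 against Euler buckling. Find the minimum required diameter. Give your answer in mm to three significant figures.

d ≈ 90.2 mm

Required P_cr = n·P = 2.8 × 48.7 = 136.4 kN
L_e = K·L = 0.5 × 3.39 = 1.695 m
Required I = P_cr·L_e²/(π²E) = 1.364×10^5 × 1.695² / (π² × 1.22×10^10) = 3.254×10^-6 m⁴
I_req = 3.254×10^6 mm⁴
Solid circle: I = πd⁴/64  ⇒  d = (64I/π)^(1/4) = (64×3.254×10^6/π)^(1/4) = 90.2 mm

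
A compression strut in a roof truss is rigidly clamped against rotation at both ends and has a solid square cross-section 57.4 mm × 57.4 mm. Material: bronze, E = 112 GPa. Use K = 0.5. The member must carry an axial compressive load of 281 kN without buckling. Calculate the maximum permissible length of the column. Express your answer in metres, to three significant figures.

I = a⁴/12 = 57.4⁴/12 = 9.046×10^5 mm⁴
I = 9.046×10^-7 m⁴
At the buckling limit P_cr = P = 2.810×10^5 N
From P_cr = π²EI/(K·L)²:  L = (1/K)·√(π²EI/P_cr) = (1/0.5)·√(π²×1.12×10^11×9.046×10^-7/2.810×10^5)
L = 3.77 m

L_max ≈ 3.77 m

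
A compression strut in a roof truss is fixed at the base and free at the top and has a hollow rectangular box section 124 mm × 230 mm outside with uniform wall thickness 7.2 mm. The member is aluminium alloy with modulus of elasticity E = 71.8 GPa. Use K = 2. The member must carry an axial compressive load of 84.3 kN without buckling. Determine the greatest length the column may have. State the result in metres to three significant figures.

Inner dimensions: h_i = 230 − 2×7.2 = 215.6 mm, b_i = 124 − 2×7.2 = 109.6 mm
Weak-axis I_min = (h_o·b_o³ − h_i·b_i³)/12 with b_o = 124, b_i = 109.6 mm (shorter outer/inner sides).
I_min = (230×124³ − 215.6×109.6³)/12 = 1.289×10^7 mm⁴
I = 1.289×10^-5 m⁴
At the buckling limit P_cr = P = 8.430×10^4 N
From P_cr = π²EI/(K·L)²:  L = (1/K)·√(π²EI/P_cr) = (1/2)·√(π²×7.18×10^10×1.289×10^-5/8.430×10^4)
L = 5.20 m

L_max ≈ 5.20 m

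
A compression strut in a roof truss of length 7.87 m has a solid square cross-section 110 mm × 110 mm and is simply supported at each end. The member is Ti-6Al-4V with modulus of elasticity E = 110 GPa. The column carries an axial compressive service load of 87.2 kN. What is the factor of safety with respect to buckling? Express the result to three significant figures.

I = a⁴/12 = 110⁴/12 = 1.220×10^7 mm⁴
I = 1.220×10^7 mm⁴ = 1.220×10^-5 m⁴
Effective length L_e = K·L = 1 × 7.87 = 7.870 m
P_cr = π²EI / L_e² = π² × 110×10⁹ × 1.220×10^-5 / 7.870² = 2.139×10^5 N
Factor of safety n = P_cr / P = 213.86 / 87.2 = 2.45

n ≈ 2.45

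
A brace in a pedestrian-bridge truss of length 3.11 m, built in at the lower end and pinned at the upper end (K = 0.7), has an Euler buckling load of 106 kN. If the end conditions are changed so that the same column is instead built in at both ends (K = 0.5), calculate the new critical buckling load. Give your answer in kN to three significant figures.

P_cr ≈ 208 kN

P_cr ∝ 1/K², so P_cr,new = P_cr,old × (K_old/K_new)² = 106 × (0.7/0.5)²
= 106 × 1.960 = 208 kN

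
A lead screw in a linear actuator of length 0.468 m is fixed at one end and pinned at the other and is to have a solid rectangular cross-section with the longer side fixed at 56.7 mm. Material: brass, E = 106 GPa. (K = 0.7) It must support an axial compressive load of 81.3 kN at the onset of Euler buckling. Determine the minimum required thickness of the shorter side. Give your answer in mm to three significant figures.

b ≈ 12.1 mm

L_e = K·L = 0.7 × 0.468 = 0.3276 m
Required I = P_cr·L_e²/(π²E) = 8.130×10^4 × 0.3276² / (π² × 1.06×10^11) = 8.340×10^-9 m⁴
I_req = 8.340×10^3 mm⁴
Rectangle, weak axis: I_min = h·b³/12 with h = 56.7 mm fixed  ⇒  b = (12I/h)^(1/3) = 12.1 mm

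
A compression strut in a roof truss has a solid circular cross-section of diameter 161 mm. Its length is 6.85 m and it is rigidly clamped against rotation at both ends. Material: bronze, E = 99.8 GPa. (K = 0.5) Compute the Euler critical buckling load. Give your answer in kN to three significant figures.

I = πd⁴/64 = π×161⁴/64 = 3.298×10^7 mm⁴
I = 3.298×10^7 mm⁴ = 3.298×10^-5 m⁴
Effective length L_e = K·L = 0.5 × 6.85 = 3.425 m
P_cr = π²EI / L_e² = π² × 99.8×10⁹ × 3.298×10^-5 / 3.425² = 2.769×10^6 N

P_cr ≈ 2770 kN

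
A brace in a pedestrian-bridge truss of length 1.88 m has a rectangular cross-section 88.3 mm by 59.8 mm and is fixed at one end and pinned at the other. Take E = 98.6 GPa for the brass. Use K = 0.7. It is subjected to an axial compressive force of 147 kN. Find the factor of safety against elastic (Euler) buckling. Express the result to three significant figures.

n ≈ 6.01

Buckling occurs about the weak axis: I_min = h·b³/12 with b = 59.8 mm (the shorter side).
I_min = 88.3×59.8³/12 = 1.574×10^6 mm⁴
I = 1.574×10^6 mm⁴ = 1.574×10^-6 m⁴
Effective length L_e = K·L = 0.7 × 1.88 = 1.316 m
P_cr = π²EI / L_e² = π² × 98.6×10⁹ × 1.574×10^-6 / 1.316² = 8.842×10^5 N
Factor of safety n = P_cr / P = 884.19 / 147 = 6.01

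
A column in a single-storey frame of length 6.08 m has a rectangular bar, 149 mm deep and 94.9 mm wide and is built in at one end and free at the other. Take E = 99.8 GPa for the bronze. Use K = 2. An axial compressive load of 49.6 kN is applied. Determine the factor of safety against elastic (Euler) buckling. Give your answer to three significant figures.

n ≈ 1.43

Buckling occurs about the weak axis: I_min = h·b³/12 with b = 94.9 mm (the shorter side).
I_min = 149×94.9³/12 = 1.061×10^7 mm⁴
I = 1.061×10^7 mm⁴ = 1.061×10^-5 m⁴
Effective length L_e = K·L = 2 × 6.08 = 12.16 m
P_cr = π²EI / L_e² = π² × 99.8×10⁹ × 1.061×10^-5 / 12.16² = 7.069×10^4 N
Factor of safety n = P_cr / P = 70.691 / 49.6 = 1.43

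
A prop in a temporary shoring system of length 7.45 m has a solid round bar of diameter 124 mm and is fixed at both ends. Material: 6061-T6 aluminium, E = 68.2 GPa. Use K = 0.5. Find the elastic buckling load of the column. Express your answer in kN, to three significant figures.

I = πd⁴/64 = π×124⁴/64 = 1.161×10^7 mm⁴
I = 1.161×10^7 mm⁴ = 1.161×10^-5 m⁴
Effective length L_e = K·L = 0.5 × 7.45 = 3.725 m
P_cr = π²EI / L_e² = π² × 68.2×10⁹ × 1.161×10^-5 / 3.725² = 5.630×10^5 N

P_cr ≈ 563 kN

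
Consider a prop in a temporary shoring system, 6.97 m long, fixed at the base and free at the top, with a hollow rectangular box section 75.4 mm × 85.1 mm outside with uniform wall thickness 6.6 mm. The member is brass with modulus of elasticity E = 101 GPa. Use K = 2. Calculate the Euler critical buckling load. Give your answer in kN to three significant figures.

Inner dimensions: h_i = 85.1 − 2×6.6 = 71.90 mm, b_i = 75.4 − 2×6.6 = 62.20 mm
Weak-axis I_min = (h_o·b_o³ − h_i·b_i³)/12 with b_o = 75.4, b_i = 62.20 mm (shorter outer/inner sides).
I_min = (85.1×75.4³ − 71.90×62.20³)/12 = 1.598×10^6 mm⁴
I = 1.598×10^6 mm⁴ = 1.598×10^-6 m⁴
Effective length L_e = K·L = 2 × 6.97 = 13.94 m
P_cr = π²EI / L_e² = π² × 101×10⁹ × 1.598×10^-6 / 13.94² = 8.198×10^3 N

P_cr ≈ 8.20 kN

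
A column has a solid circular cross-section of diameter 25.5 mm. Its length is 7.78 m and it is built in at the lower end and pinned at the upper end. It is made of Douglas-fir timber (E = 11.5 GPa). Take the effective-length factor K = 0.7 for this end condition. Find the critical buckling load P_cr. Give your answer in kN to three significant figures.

I = πd⁴/64 = π×25.5⁴/64 = 2.076×10^4 mm⁴
I = 2.076×10^4 mm⁴ = 2.076×10^-8 m⁴
Effective length L_e = K·L = 0.7 × 7.78 = 5.446 m
P_cr = π²EI / L_e² = π² × 11.5×10⁹ × 2.076×10^-8 / 5.446² = 79.43 N

P_cr ≈ 0.0794 kN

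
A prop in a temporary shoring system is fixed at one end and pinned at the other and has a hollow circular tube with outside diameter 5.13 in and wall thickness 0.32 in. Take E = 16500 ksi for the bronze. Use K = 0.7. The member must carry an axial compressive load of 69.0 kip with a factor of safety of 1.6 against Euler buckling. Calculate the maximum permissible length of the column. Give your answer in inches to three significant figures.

Inner diameter d_i = 5.13 − 2×0.32 = 4.490 in
I = π(d_o⁴ − d_i⁴)/64 = π(5.13⁴ − 4.490⁴)/64 = 14.05 in⁴
Required critical load P_cr = n·P = 1.6 × 69.0 = 110.4 kip = 1.104×10^5 lb
From P_cr = π²EI/(K·L)²:  L = (1/K)·√(π²EI/P_cr) = (1/0.7)·√(π²×1.65×10^7×14.05/1.104×10^5)
L = 206 in

L_max ≈ 206 in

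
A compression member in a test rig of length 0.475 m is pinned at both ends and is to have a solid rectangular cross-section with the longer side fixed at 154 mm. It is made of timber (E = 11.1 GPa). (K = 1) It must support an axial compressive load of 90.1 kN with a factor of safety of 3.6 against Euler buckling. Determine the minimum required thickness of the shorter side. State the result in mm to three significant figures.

b ≈ 37.3 mm

Required P_cr = n·P = 3.6 × 90.1 = 324.4 kN
L_e = K·L = 1 × 0.475 = 0.4750 m
Required I = P_cr·L_e²/(π²E) = 3.244×10^5 × 0.4750² / (π² × 1.11×10^10) = 6.680×10^-7 m⁴
I_req = 6.680×10^5 mm⁴
Rectangle, weak axis: I_min = h·b³/12 with h = 154 mm fixed  ⇒  b = (12I/h)^(1/3) = 37.3 mm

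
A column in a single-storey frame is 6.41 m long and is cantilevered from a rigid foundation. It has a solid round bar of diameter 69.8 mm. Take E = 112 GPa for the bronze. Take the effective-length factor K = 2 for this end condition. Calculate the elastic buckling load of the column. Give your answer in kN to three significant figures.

P_cr ≈ 7.84 kN

I = πd⁴/64 = π×69.8⁴/64 = 1.165×10^6 mm⁴
I = 1.165×10^6 mm⁴ = 1.165×10^-6 m⁴
Effective length L_e = K·L = 2 × 6.41 = 12.82 m
P_cr = π²EI / L_e² = π² × 112×10⁹ × 1.165×10^-6 / 12.82² = 7.837×10^3 N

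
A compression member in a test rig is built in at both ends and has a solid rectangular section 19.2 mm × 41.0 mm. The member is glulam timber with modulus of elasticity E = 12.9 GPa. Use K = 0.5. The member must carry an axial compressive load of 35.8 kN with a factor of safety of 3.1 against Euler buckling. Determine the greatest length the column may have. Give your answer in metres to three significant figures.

L_max ≈ 0.333 m

Buckling occurs about the weak axis: I_min = h·b³/12 with b = 19.2 mm (the shorter side).
I_min = 41.0×19.2³/12 = 2.418×10^4 mm⁴
I = 2.418×10^-8 m⁴
Required critical load P_cr = n·P = 3.1 × 35.8 = 111.0 kN = 1.110×10^5 N
From P_cr = π²EI/(K·L)²:  L = (1/K)·√(π²EI/P_cr) = (1/0.5)·√(π²×1.29×10^10×2.418×10^-8/1.110×10^5)
L = 0.333 m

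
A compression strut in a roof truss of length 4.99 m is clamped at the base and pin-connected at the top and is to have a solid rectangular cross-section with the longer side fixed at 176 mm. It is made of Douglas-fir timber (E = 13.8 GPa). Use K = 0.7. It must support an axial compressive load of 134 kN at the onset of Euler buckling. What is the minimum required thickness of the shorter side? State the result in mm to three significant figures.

L_e = K·L = 0.7 × 4.99 = 3.493 m
Required I = P_cr·L_e²/(π²E) = 1.340×10^5 × 3.493² / (π² × 1.38×10^10) = 1.200×10^-5 m⁴
I_req = 1.200×10^7 mm⁴
Rectangle, weak axis: I_min = h·b³/12 with h = 176 mm fixed  ⇒  b = (12I/h)^(1/3) = 93.5 mm

b ≈ 93.5 mm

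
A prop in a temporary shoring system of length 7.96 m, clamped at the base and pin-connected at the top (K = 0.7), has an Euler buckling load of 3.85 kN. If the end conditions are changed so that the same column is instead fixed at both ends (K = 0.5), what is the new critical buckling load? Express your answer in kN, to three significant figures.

P_cr ≈ 7.55 kN

P_cr ∝ 1/K², so P_cr,new = P_cr,old × (K_old/K_new)² = 3.85 × (0.7/0.5)²
= 3.85 × 1.960 = 7.55 kN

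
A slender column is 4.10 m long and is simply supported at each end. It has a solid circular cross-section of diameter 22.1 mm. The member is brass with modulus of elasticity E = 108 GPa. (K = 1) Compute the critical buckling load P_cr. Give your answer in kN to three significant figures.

P_cr ≈ 0.742 kN

I = πd⁴/64 = π×22.1⁴/64 = 1.171×10^4 mm⁴
I = 1.171×10^4 mm⁴ = 1.171×10^-8 m⁴
Effective length L_e = K·L = 1 × 4.10 = 4.100 m
P_cr = π²EI / L_e² = π² × 108×10⁹ × 1.171×10^-8 / 4.100² = 742.5 N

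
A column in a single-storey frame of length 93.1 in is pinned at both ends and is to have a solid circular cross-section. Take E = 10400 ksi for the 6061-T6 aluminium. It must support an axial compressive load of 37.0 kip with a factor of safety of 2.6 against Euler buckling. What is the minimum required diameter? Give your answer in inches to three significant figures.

Required P_cr = n·P = 2.6 × 37.0 = 96.20 kip
L_e = K·L = 1 × 93.1 = 93.10 in
Required I = P_cr·L_e²/(π²E) = 9.620×10^4 × 93.10² / (π² × 1.04×10^7) = 8.123 in⁴
Solid circle: I = πd⁴/64  ⇒  d = (64I/π)^(1/4) = (64×8.123/π)^(1/4) = 3.59 in

d ≈ 3.59 in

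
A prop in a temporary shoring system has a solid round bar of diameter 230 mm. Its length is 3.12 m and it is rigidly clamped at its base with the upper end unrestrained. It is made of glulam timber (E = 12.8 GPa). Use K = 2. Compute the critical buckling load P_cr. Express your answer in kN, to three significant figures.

P_cr ≈ 446 kN

I = πd⁴/64 = π×230⁴/64 = 1.374×10^8 mm⁴
I = 1.374×10^8 mm⁴ = 1.374×10^-4 m⁴
Effective length L_e = K·L = 2 × 3.12 = 6.240 m
P_cr = π²EI / L_e² = π² × 12.8×10⁹ × 1.374×10^-4 / 6.240² = 4.457×10^5 N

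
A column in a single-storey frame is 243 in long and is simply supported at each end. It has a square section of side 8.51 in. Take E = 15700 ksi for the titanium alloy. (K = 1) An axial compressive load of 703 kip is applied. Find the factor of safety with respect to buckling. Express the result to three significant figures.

n ≈ 1.63

I = a⁴/12 = 8.51⁴/12 = 437.1 in⁴
Effective length L_e = K·L = 1 × 243 = 243.0 in
P_cr = π²EI / L_e² = π² × 15700×10³ × 437.1 / 243.0² = 1.147×10^6 lb
Factor of safety n = P_cr / P = 1146.9 / 703 = 1.63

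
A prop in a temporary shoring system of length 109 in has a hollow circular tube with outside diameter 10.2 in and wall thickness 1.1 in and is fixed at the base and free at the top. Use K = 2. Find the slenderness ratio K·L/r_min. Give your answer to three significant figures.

λ ≈ 67.3

Inner diameter d_i = 10.2 − 2×1.1 = 8.000 in
I = π(d_o⁴ − d_i⁴)/64 = π(10.2⁴ − 8.000⁴)/64 = 330.3 in⁴
A = 31.45 in²;  r_min = √(I/A) = √(330.3/31.45) = 3.241 in
L_e = K·L = 2 × 109 = 218.0 in
λ = L_e / r_min = 218.00 / 3.241 = 67.3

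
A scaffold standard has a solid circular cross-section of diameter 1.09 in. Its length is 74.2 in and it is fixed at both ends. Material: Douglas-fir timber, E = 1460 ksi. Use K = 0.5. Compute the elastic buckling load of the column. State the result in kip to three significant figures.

I = πd⁴/64 = π×1.09⁴/64 = 6.929×10^-2 in⁴
Effective length L_e = K·L = 0.5 × 74.2 = 37.10 in
P_cr = π²EI / L_e² = π² × 1460×10³ × 6.929×10^-2 / 37.10² = 725.4 lb

P_cr ≈ 0.725 kip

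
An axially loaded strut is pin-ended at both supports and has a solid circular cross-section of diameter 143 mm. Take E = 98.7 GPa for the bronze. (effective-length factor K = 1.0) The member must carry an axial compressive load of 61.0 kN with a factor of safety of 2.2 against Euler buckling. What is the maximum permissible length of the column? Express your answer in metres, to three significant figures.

L_max ≈ 12.2 m

I = πd⁴/64 = π×143⁴/64 = 2.053×10^7 mm⁴
I = 2.053×10^-5 m⁴
Required critical load P_cr = n·P = 2.2 × 61.0 = 134.2 kN = 1.342×10^5 N
From P_cr = π²EI/(K·L)²:  L = (1/K)·√(π²EI/P_cr) = (1/1)·√(π²×9.87×10^10×2.053×10^-5/1.342×10^5)
L = 12.2 m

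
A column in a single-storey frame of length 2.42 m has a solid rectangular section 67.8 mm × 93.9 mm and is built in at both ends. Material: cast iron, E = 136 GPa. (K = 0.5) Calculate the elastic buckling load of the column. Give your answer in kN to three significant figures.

P_cr ≈ 2240 kN

Buckling occurs about the weak axis: I_min = h·b³/12 with b = 67.8 mm (the shorter side).
I_min = 93.9×67.8³/12 = 2.439×10^6 mm⁴
I = 2.439×10^6 mm⁴ = 2.439×10^-6 m⁴
Effective length L_e = K·L = 0.5 × 2.42 = 1.210 m
P_cr = π²EI / L_e² = π² × 136×10⁹ × 2.439×10^-6 / 1.210² = 2.236×10^6 N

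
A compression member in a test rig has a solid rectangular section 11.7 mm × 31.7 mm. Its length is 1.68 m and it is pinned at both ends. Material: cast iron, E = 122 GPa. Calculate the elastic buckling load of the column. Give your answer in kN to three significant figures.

Buckling occurs about the weak axis: I_min = h·b³/12 with b = 11.7 mm (the shorter side).
I_min = 31.7×11.7³/12 = 4.231×10^3 mm⁴
I = 4.231×10^3 mm⁴ = 4.231×10^-9 m⁴
Effective length L_e = K·L = 1 × 1.68 = 1.680 m
P_cr = π²EI / L_e² = π² × 122×10⁹ × 4.231×10^-9 / 1.680² = 1.805×10^3 N

P_cr ≈ 1.80 kN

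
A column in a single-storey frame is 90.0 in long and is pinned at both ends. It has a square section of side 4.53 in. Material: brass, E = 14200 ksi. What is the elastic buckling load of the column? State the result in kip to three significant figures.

P_cr ≈ 607 kip

I = a⁴/12 = 4.53⁴/12 = 35.09 in⁴
Effective length L_e = K·L = 1 × 90.0 = 90.00 in
P_cr = π²EI / L_e² = π² × 14200×10³ × 35.09 / 90.00² = 6.072×10^5 lb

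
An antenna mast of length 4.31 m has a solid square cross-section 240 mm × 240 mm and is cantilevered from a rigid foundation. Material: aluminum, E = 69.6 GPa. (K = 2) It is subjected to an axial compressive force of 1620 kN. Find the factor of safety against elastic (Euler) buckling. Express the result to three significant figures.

n ≈ 1.58

I = a⁴/12 = 240⁴/12 = 2.765×10^8 mm⁴
I = 2.765×10^8 mm⁴ = 2.765×10^-4 m⁴
Effective length L_e = K·L = 2 × 4.31 = 8.620 m
P_cr = π²EI / L_e² = π² × 69.6×10⁹ × 2.765×10^-4 / 8.620² = 2.556×10^6 N
Factor of safety n = P_cr / P = 2556.0 / 1620 = 1.58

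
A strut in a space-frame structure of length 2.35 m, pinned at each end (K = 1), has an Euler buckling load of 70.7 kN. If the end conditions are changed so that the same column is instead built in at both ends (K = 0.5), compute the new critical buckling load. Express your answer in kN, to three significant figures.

P_cr ≈ 283 kN

P_cr ∝ 1/K², so P_cr,new = P_cr,old × (K_old/K_new)² = 70.7 × (1/0.5)²
= 70.7 × 4.000 = 283 kN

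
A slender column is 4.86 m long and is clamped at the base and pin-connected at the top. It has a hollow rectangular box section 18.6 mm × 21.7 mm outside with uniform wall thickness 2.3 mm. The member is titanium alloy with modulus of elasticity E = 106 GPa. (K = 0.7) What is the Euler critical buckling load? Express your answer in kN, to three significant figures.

P_cr ≈ 0.698 kN

Inner dimensions: h_i = 21.7 − 2×2.3 = 17.10 mm, b_i = 18.6 − 2×2.3 = 14.00 mm
Weak-axis I_min = (h_o·b_o³ − h_i·b_i³)/12 with b_o = 18.6, b_i = 14.00 mm (shorter outer/inner sides).
I_min = (21.7×18.6³ − 17.10×14.00³)/12 = 7.726×10^3 mm⁴
I = 7.726×10^3 mm⁴ = 7.726×10^-9 m⁴
Effective length L_e = K·L = 0.7 × 4.86 = 3.402 m
P_cr = π²EI / L_e² = π² × 106×10⁹ × 7.726×10^-9 / 3.402² = 698.4 N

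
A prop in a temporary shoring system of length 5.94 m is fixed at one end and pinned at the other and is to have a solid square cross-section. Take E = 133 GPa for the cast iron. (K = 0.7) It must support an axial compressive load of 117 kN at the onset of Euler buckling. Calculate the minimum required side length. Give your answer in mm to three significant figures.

a ≈ 65.6 mm

L_e = K·L = 0.7 × 5.94 = 4.158 m
Required I = P_cr·L_e²/(π²E) = 1.170×10^5 × 4.158² / (π² × 1.33×10^11) = 1.541×10^-6 m⁴
I_req = 1.541×10^6 mm⁴
Solid square: I = a⁴/12  ⇒  a = (12I)^(1/4) = (12×1.541×10^6)^(1/4) = 65.6 mm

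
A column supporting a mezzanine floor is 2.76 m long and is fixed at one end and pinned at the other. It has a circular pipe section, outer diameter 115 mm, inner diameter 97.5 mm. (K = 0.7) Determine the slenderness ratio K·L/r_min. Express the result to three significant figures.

λ ≈ 51.3

d_o = 115 mm, d_i = 97.5 mm
I = π(d_o⁴ − d_i⁴)/64 = π(115⁴ − 97.50⁴)/64 = 4.149×10^6 mm⁴
A = 2.921×10^3 mm²;  r_min = √(I/A) = √(4.149×10^6/2.921×10^3) = 37.69 mm
L_e = K·L = 0.7 × 2.76 m = 1.932 m = 1932.0 mm
λ = L_e / r_min = 1932.0 / 37.69 = 51.3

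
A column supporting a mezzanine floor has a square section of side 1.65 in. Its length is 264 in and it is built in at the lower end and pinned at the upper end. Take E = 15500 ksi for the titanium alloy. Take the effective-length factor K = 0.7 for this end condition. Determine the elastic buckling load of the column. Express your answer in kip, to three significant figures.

P_cr ≈ 2.77 kip

I = a⁴/12 = 1.65⁴/12 = 0.6177 in⁴
Effective length L_e = K·L = 0.7 × 264 = 184.8 in
P_cr = π²EI / L_e² = π² × 15500×10³ × 0.6177 / 184.8² = 2.767×10^3 lb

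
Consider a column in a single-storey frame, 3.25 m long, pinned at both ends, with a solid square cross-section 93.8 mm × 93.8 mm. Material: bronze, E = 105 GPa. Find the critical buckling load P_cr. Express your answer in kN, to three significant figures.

P_cr ≈ 633 kN

I = a⁴/12 = 93.8⁴/12 = 6.451×10^6 mm⁴
I = 6.451×10^6 mm⁴ = 6.451×10^-6 m⁴
Effective length L_e = K·L = 1 × 3.25 = 3.250 m
P_cr = π²EI / L_e² = π² × 105×10⁹ × 6.451×10^-6 / 3.250² = 6.329×10^5 N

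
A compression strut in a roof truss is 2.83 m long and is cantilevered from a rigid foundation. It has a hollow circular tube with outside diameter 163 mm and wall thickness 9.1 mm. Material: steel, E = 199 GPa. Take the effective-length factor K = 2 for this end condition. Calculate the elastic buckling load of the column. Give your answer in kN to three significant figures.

P_cr ≈ 801 kN

Inner diameter d_i = 163 − 2×9.1 = 144.8 mm
I = π(d_o⁴ − d_i⁴)/64 = π(163⁴ − 144.8⁴)/64 = 1.307×10^7 mm⁴
I = 1.307×10^7 mm⁴ = 1.307×10^-5 m⁴
Effective length L_e = K·L = 2 × 2.83 = 5.660 m
P_cr = π²EI / L_e² = π² × 199×10⁹ × 1.307×10^-5 / 5.660² = 8.014×10^5 N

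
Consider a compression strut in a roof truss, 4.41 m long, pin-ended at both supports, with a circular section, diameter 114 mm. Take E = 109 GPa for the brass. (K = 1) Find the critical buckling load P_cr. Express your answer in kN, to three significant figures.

I = πd⁴/64 = π×114⁴/64 = 8.291×10^6 mm⁴
I = 8.291×10^6 mm⁴ = 8.291×10^-6 m⁴
Effective length L_e = K·L = 1 × 4.41 = 4.410 m
P_cr = π²EI / L_e² = π² × 109×10⁹ × 8.291×10^-6 / 4.410² = 4.586×10^5 N

P_cr ≈ 459 kN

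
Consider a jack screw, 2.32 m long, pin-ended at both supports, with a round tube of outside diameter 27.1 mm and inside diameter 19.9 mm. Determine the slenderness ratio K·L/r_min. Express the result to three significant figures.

d_o = 27.1 mm, d_i = 19.9 mm
I = π(d_o⁴ − d_i⁴)/64 = π(27.1⁴ − 19.90⁴)/64 = 1.878×10^4 mm⁴
A = 265.8 mm²;  r_min = √(I/A) = √(1.878×10^4/265.8) = 8.405 mm
L_e = K·L = 1 × 2.32 m = 2.320 m = 2320.0 mm
λ = L_e / r_min = 2320.0 / 8.405 = 276

λ ≈ 276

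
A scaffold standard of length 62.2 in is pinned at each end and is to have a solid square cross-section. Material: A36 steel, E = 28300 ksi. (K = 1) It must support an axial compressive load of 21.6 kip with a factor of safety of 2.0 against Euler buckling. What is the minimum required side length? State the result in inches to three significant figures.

a ≈ 1.64 in

Required P_cr = n·P = 2.0 × 21.6 = 43.20 kip
L_e = K·L = 1 × 62.2 = 62.20 in
Required I = P_cr·L_e²/(π²E) = 4.320×10^4 × 62.20² / (π² × 2.83×10^7) = 0.5984 in⁴
Solid square: I = a⁴/12  ⇒  a = (12I)^(1/4) = (12×0.5984)^(1/4) = 1.64 in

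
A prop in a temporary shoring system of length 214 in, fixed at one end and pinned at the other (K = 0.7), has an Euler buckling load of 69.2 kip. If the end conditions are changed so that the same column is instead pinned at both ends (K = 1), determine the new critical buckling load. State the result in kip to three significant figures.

P_cr ≈ 33.9 kip

P_cr ∝ 1/K², so P_cr,new = P_cr,old × (K_old/K_new)² = 69.2 × (0.7/1)²
= 69.2 × 0.4900 = 33.9 kip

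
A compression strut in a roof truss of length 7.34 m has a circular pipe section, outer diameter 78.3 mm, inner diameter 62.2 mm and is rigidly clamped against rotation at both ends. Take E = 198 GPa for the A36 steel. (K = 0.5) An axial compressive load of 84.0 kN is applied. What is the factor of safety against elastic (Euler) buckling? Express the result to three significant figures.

d_o = 78.3 mm, d_i = 62.2 mm
I = π(d_o⁴ − d_i⁴)/64 = π(78.3⁴ − 62.20⁴)/64 = 1.110×10^6 mm⁴
I = 1.110×10^6 mm⁴ = 1.110×10^-6 m⁴
Effective length L_e = K·L = 0.5 × 7.34 = 3.670 m
P_cr = π²EI / L_e² = π² × 198×10⁹ × 1.110×10^-6 / 3.670² = 1.611×10^5 N
Factor of safety n = P_cr / P = 161.10 / 84.0 = 1.92

n ≈ 1.92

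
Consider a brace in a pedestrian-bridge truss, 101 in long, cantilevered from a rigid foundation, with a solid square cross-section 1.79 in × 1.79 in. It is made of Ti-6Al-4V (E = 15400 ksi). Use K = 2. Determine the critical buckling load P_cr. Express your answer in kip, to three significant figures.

I = a⁴/12 = 1.79⁴/12 = 0.8555 in⁴
Effective length L_e = K·L = 2 × 101 = 202.0 in
P_cr = π²EI / L_e² = π² × 15400×10³ × 0.8555 / 202.0² = 3.187×10^3 lb

P_cr ≈ 3.19 kip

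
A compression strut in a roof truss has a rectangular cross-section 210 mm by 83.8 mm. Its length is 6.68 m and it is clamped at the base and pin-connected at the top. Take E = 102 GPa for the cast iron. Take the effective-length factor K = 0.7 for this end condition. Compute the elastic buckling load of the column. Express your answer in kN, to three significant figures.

Buckling occurs about the weak axis: I_min = h·b³/12 with b = 83.8 mm (the shorter side).
I_min = 210×83.8³/12 = 1.030×10^7 mm⁴
I = 1.030×10^7 mm⁴ = 1.030×10^-5 m⁴
Effective length L_e = K·L = 0.7 × 6.68 = 4.676 m
P_cr = π²EI / L_e² = π² × 102×10⁹ × 1.030×10^-5 / 4.676² = 4.742×10^5 N

P_cr ≈ 474 kN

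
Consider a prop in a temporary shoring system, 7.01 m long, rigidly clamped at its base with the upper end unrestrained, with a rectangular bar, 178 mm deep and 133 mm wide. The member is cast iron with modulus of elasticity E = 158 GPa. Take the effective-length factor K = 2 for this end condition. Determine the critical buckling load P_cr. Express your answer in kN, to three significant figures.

Buckling occurs about the weak axis: I_min = h·b³/12 with b = 133 mm (the shorter side).
I_min = 178×133³/12 = 3.490×10^7 mm⁴
I = 3.490×10^7 mm⁴ = 3.490×10^-5 m⁴
Effective length L_e = K·L = 2 × 7.01 = 14.02 m
P_cr = π²EI / L_e² = π² × 158×10⁹ × 3.490×10^-5 / 14.02² = 2.769×10^5 N

P_cr ≈ 277 kN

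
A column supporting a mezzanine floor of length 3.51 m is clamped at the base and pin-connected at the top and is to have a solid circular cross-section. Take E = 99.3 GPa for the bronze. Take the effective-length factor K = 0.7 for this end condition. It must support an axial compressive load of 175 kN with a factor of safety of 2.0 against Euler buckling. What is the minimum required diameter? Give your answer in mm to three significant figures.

Required P_cr = n·P = 2.0 × 175 = 350.0 kN
L_e = K·L = 0.7 × 3.51 = 2.457 m
Required I = P_cr·L_e²/(π²E) = 3.500×10^5 × 2.457² / (π² × 9.93×10^10) = 2.156×10^-6 m⁴
I_req = 2.156×10^6 mm⁴
Solid circle: I = πd⁴/64  ⇒  d = (64I/π)^(1/4) = (64×2.156×10^6/π)^(1/4) = 81.4 mm

d ≈ 81.4 mm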